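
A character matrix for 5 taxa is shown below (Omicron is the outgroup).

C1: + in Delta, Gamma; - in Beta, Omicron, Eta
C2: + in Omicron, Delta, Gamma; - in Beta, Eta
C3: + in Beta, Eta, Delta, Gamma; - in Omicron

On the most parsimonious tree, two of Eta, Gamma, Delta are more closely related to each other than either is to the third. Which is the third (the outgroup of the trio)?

Character polarity is set by the outgroup: the derived state is whichever differs from the outgroup's state, so for C2 the derived state is '-', and for the remaining characters it is '+'.
Only Delta and Gamma show the derived state '+' for C1, supporting them as a clade.
C2 (derived state '-') is shared by Beta and Eta — a synapomorphy uniting that clade.
C3 (derived state '+') is shared by all ingroup taxa — unites the whole ingroup.
Most parsimonious ingroup topology: ((Gamma,Delta),(Eta,Beta)).
Gamma and Delta share a more recent common ancestor with each other than either does with Eta, so Eta is the least closely related of the three.

Eta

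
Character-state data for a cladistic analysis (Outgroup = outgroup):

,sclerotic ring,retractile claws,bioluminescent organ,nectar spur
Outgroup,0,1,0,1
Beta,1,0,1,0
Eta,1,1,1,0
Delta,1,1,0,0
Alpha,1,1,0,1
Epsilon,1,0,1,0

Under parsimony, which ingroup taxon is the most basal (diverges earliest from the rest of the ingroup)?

Character polarity is set by the outgroup: the derived state is whichever differs from the outgroup's state, so for retractile claws, nectar spur the derived state is '0', and for the remaining characters it is '1'.
sclerotic ring (derived state '1') is shared by all ingroup taxa — unites the whole ingroup.
retractile claws (derived state '0') is shared by Beta and Epsilon — a synapomorphy uniting that clade.
bioluminescent organ: derived state '1' in Beta, Epsilon, and Eta only — synapomorphy for {Beta, Epsilon, Eta}.
nectar spur: derived state '0' in Beta, Delta, Epsilon, and Eta only — synapomorphy for {Beta, Delta, Epsilon, Eta}.
Most parsimonious ingroup topology: ((((Beta,Epsilon),Eta),Delta),Alpha).
Alpha is sister to the clade containing all other ingroup taxa, so it is the earliest-diverging (most basal) ingroup lineage.

Alpha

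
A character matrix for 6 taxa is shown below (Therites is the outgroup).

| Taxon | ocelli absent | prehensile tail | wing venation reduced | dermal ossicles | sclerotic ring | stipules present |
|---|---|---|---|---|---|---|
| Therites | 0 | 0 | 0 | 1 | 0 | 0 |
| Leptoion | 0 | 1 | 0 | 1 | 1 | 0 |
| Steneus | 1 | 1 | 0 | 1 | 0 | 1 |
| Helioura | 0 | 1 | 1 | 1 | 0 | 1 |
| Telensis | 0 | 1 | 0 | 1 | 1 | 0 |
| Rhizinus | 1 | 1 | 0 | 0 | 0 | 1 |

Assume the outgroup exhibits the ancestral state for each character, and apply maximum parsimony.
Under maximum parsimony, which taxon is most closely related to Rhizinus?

Character polarity is set by the outgroup: the derived state is whichever differs from the outgroup's state, so for dermal ossicles the derived state is '0', and for the remaining characters it is '1'.
ocelli absent: derived state '1' in Rhizinus and Steneus only — synapomorphy for {Rhizinus, Steneus}.
All ingroup taxa share the derived state '1' for prehensile tail; it defines the ingroup but does not resolve relationships within it.
wing venation reduced (derived state '1') is unique to Helioura (autapomorphy; uninformative for grouping).
dermal ossicles (derived state '0') is unique to Rhizinus (autapomorphy; uninformative for grouping).
sclerotic ring: derived state '1' in Leptoion and Telensis only — synapomorphy for {Leptoion, Telensis}.
Only Helioura, Rhizinus, and Steneus show the derived state '1' for stipules present, supporting them as a clade.
Most parsimonious ingroup topology: ((Leptoion,Telensis),((Steneus,Rhizinus),Helioura)).
Rhizinus and Steneus form a cherry on this tree, so they are sister taxa.

Steneus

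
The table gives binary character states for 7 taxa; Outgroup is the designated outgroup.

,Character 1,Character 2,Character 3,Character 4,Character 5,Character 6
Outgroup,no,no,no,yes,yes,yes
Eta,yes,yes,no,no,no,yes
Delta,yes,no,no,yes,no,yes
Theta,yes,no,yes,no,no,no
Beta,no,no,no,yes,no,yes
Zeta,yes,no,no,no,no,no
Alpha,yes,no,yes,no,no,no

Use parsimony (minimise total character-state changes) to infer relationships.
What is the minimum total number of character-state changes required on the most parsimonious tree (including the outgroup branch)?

Character polarity is set by the outgroup: the derived state is whichever differs from the outgroup's state, so for Character 4, Character 5, Character 6 the derived state is 'no', and for the remaining characters it is 'yes'.
Character 1 (derived state 'yes') is shared by Alpha, Delta, Eta, Theta, and Zeta — a synapomorphy uniting that clade.
Character 2 (derived state 'yes') is unique to Eta (autapomorphy; uninformative for grouping).
Only Alpha and Theta show the derived state 'yes' for Character 3, supporting them as a clade.
Only Alpha, Eta, Theta, and Zeta show the derived state 'no' for Character 4, supporting them as a clade.
Character 5 (derived state 'no') is shared by all ingroup taxa — unites the whole ingroup.
Only Alpha, Theta, and Zeta show the derived state 'no' for Character 6, supporting them as a clade.
Most parsimonious ingroup topology: ((((Zeta,(Alpha,Theta)),Eta),Delta),Beta).
Changes per character on this tree: Character 1: 1; Character 2: 1; Character 3: 1; Character 4: 1; Character 5: 1; Character 6: 1.
Total = 6.

6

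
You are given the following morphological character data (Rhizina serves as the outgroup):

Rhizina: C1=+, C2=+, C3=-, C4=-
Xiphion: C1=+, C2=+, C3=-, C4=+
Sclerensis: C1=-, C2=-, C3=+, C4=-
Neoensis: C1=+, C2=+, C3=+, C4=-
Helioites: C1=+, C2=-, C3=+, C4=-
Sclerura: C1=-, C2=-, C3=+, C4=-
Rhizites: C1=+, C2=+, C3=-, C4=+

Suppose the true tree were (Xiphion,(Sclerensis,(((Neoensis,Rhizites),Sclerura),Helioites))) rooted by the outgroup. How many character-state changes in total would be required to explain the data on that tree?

8

Map each character onto (Xiphion,(Sclerensis,(((Neoensis,Rhizites),Sclerura),Helioites))) (rooted by Rhizina) and count the minimum state changes it requires (Fitch parsimony):
C1: 2; C2: 2; C3: 2; C4: 2.
Total tree length = 8.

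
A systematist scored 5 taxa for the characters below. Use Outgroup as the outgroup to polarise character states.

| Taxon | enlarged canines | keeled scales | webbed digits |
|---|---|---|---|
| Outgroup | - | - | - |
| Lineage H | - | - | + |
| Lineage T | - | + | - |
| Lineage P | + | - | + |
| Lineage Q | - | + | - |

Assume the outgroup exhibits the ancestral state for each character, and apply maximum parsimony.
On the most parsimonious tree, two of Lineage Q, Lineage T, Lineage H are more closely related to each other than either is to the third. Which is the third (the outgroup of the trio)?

Lineage H

The outgroup has state '-' for every character, so '+' is the derived state throughout.
enlarged canines (derived state '+') is unique to Lineage P (autapomorphy; uninformative for grouping).
Only Lineage Q and Lineage T show the derived state '+' for keeled scales, supporting them as a clade.
Only Lineage H and Lineage P show the derived state '+' for webbed digits, supporting them as a clade.
Most parsimonious ingroup topology: ((Lineage H,Lineage P),(Lineage T,Lineage Q)).
Lineage Q and Lineage T share a more recent common ancestor with each other than either does with Lineage H, so Lineage H is the least closely related of the three.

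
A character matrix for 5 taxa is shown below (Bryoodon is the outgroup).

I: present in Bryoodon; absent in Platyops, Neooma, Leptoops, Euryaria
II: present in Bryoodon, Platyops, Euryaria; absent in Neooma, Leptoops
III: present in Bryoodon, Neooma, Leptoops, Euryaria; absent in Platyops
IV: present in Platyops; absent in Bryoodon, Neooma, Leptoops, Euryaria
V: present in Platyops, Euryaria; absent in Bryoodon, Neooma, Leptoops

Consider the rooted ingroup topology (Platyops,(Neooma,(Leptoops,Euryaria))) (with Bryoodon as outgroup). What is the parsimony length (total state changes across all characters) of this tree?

Map each character onto (Platyops,(Neooma,(Leptoops,Euryaria))) (rooted by Bryoodon) and count the minimum state changes it requires (Fitch parsimony):
I: 1; II: 2; III: 1; IV: 1; V: 2.
Total tree length = 7.

7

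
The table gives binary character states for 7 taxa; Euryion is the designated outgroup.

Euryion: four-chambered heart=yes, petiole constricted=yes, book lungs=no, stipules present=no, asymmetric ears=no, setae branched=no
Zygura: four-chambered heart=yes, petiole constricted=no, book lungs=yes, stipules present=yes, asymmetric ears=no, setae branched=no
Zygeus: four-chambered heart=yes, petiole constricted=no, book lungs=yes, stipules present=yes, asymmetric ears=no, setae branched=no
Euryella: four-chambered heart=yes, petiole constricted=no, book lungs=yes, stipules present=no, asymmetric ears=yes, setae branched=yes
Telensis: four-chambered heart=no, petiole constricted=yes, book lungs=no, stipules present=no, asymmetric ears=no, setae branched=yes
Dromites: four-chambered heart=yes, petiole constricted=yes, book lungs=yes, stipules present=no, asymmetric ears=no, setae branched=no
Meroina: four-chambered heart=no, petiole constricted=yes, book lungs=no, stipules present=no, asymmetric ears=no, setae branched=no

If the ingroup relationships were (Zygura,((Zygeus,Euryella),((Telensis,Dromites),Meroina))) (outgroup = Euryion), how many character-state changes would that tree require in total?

Map each character onto (Zygura,((Zygeus,Euryella),((Telensis,Dromites),Meroina))) (rooted by Euryion) and count the minimum state changes it requires (Fitch parsimony):
four-chambered heart: 2; petiole constricted: 2; book lungs: 3; stipules present: 2; asymmetric ears: 1; setae branched: 2.
Total tree length = 12.

12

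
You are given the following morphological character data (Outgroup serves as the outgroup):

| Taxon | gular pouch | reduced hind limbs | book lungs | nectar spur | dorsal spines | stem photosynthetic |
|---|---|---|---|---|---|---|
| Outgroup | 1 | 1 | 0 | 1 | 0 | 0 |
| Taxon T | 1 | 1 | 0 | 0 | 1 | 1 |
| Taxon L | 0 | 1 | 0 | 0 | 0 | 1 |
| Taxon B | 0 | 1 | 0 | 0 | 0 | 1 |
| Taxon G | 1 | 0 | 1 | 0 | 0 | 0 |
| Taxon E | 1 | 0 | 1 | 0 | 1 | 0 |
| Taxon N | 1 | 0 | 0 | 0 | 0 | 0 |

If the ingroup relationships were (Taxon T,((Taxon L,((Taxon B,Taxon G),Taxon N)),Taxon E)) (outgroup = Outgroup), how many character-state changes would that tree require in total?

Map each character onto (Taxon T,((Taxon L,((Taxon B,Taxon G),Taxon N)),Taxon E)) (rooted by Outgroup) and count the minimum state changes it requires (Fitch parsimony):
gular pouch: 2; reduced hind limbs: 3; book lungs: 2; nectar spur: 1; dorsal spines: 2; stem photosynthetic: 3.
Total tree length = 13.

13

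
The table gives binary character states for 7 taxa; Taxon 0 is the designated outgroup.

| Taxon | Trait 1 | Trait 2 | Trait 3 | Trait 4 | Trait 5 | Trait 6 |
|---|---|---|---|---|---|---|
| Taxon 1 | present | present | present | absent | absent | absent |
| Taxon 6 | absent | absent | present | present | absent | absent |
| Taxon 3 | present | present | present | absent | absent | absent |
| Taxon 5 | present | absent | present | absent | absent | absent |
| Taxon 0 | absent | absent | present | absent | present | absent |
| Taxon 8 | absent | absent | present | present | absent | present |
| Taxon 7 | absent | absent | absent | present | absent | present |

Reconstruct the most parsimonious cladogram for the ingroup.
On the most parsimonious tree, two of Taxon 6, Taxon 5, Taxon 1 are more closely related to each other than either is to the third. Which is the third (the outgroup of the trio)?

Taxon 6

Character polarity is set by the outgroup: the derived state is whichever differs from the outgroup's state, so for Trait 3, Trait 5 the derived state is 'absent', and for the remaining characters it is 'present'.
Only Taxon 1, Taxon 3, and Taxon 5 show the derived state 'present' for Trait 1, supporting them as a clade.
Trait 2 (derived state 'present') is shared by Taxon 1 and Taxon 3 — a synapomorphy uniting that clade.
Trait 3: derived state 'absent' in Taxon 7 only — an autapomorphy, so it tells us nothing about relationships among taxa.
Trait 4 (derived state 'present') is shared by Taxon 6, Taxon 7, and Taxon 8 — a synapomorphy uniting that clade.
All ingroup taxa share the derived state 'absent' for Trait 5; it defines the ingroup but does not resolve relationships within it.
Trait 6: derived state 'present' in Taxon 7 and Taxon 8 only — synapomorphy for {Taxon 7, Taxon 8}.
Most parsimonious ingroup topology: ((Taxon 6,(Taxon 8,Taxon 7)),((Taxon 3,Taxon 1),Taxon 5)).
Taxon 1 and Taxon 5 share a more recent common ancestor with each other than either does with Taxon 6, so Taxon 6 is the least closely related of the three.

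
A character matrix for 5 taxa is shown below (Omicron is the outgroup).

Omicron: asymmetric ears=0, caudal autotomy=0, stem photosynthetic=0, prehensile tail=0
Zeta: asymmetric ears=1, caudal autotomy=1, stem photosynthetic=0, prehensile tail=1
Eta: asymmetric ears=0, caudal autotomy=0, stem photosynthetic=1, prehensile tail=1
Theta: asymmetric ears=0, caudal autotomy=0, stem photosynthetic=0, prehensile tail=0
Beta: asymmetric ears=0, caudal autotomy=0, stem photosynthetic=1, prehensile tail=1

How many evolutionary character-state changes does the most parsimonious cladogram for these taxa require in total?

4

The outgroup has state '0' for every character, so '1' is the derived state throughout.
asymmetric ears: derived state '1' in Zeta only — an autapomorphy, so it tells us nothing about relationships among taxa.
caudal autotomy: derived state '1' in Zeta only — an autapomorphy, so it tells us nothing about relationships among taxa.
Only Beta and Eta show the derived state '1' for stem photosynthetic, supporting them as a clade.
prehensile tail (derived state '1') is shared by Beta, Eta, and Zeta — a synapomorphy uniting that clade.
Most parsimonious ingroup topology: ((Zeta,(Eta,Beta)),Theta).
Changes per character on this tree: asymmetric ears: 1; caudal autotomy: 1; stem photosynthetic: 1; prehensile tail: 1.
Total = 4.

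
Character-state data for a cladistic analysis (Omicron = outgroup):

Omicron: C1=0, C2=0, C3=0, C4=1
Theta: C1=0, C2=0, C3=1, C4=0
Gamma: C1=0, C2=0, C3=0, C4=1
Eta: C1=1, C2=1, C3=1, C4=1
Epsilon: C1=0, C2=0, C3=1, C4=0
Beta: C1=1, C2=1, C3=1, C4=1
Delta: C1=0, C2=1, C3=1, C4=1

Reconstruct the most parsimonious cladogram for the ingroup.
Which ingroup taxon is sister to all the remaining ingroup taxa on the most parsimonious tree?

Character polarity is set by the outgroup: the derived state is whichever differs from the outgroup's state, so for C4 the derived state is '0', and for the remaining characters it is '1'.
C1 (derived state '1') is shared by Beta and Eta — a synapomorphy uniting that clade.
Only Beta, Delta, and Eta show the derived state '1' for C2, supporting them as a clade.
Only Beta, Delta, Epsilon, Eta, and Theta show the derived state '1' for C3, supporting them as a clade.
C4: derived state '0' in Epsilon and Theta only — synapomorphy for {Epsilon, Theta}.
Most parsimonious ingroup topology: (((Theta,Epsilon),((Eta,Beta),Delta)),Gamma).
Gamma is sister to the clade containing all other ingroup taxa, so it is the earliest-diverging (most basal) ingroup lineage.

Gamma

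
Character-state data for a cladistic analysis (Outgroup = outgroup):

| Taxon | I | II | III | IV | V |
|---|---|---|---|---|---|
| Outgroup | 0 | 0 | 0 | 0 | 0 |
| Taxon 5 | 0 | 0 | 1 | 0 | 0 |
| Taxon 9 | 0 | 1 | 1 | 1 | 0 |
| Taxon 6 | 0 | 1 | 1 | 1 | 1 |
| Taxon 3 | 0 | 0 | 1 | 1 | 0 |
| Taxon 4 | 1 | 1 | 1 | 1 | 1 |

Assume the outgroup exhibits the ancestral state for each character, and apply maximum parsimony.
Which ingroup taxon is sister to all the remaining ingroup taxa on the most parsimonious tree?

Taxon 5

The outgroup has state '0' for every character, so '1' is the derived state throughout.
I (derived state '1') is unique to Taxon 4 (autapomorphy; uninformative for grouping).
Only Taxon 4, Taxon 6, and Taxon 9 show the derived state '1' for II, supporting them as a clade.
III (derived state '1') is shared by all ingroup taxa — unites the whole ingroup.
Only Taxon 3, Taxon 4, Taxon 6, and Taxon 9 show the derived state '1' for IV, supporting them as a clade.
Only Taxon 4 and Taxon 6 show the derived state '1' for V, supporting them as a clade.
Most parsimonious ingroup topology: (Taxon 5,((Taxon 9,(Taxon 6,Taxon 4)),Taxon 3)).
Taxon 5 is sister to the clade containing all other ingroup taxa, so it is the earliest-diverging (most basal) ingroup lineage.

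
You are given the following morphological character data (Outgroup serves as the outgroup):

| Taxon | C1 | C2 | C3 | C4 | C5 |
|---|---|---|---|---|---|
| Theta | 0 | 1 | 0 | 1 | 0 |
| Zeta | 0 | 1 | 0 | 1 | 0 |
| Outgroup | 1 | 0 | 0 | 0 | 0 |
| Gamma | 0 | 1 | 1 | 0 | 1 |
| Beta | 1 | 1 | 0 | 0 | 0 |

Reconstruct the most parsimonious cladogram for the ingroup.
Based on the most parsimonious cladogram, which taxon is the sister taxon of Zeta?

Theta

Character polarity is set by the outgroup: the derived state is whichever differs from the outgroup's state, so for C1 the derived state is '0', and for the remaining characters it is '1'.
C1: derived state '0' in Gamma, Theta, and Zeta only — synapomorphy for {Gamma, Theta, Zeta}.
C2 (derived state '1') is shared by all ingroup taxa — unites the whole ingroup.
C3 (derived state '1') is unique to Gamma (autapomorphy; uninformative for grouping).
Only Theta and Zeta show the derived state '1' for C4, supporting them as a clade.
C5 (derived state '1') is unique to Gamma (autapomorphy; uninformative for grouping).
Most parsimonious ingroup topology: ((Gamma,(Zeta,Theta)),Beta).
Zeta and Theta form a cherry on this tree, so they are sister taxa.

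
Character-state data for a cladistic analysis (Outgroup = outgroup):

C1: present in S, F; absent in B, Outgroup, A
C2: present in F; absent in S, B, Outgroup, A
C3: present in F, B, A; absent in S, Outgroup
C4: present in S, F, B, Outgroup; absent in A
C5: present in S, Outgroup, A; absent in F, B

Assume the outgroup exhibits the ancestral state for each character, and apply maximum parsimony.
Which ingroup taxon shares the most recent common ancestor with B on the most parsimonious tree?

Character polarity is set by the outgroup: the derived state is whichever differs from the outgroup's state, so for C4, C5 the derived state is 'absent', and for the remaining characters it is 'present'.
C1 groups F and S, which is incompatible with the clades supported by the remaining characters; treating it as convergent (homoplasy) costs fewer steps than any alternative tree.
C2 (derived state 'present') is unique to F (autapomorphy; uninformative for grouping).
C3 (derived state 'present') is shared by A, B, and F — a synapomorphy uniting that clade.
C4 (derived state 'absent') is unique to A (autapomorphy; uninformative for grouping).
C5 (derived state 'absent') is shared by B and F — a synapomorphy uniting that clade.
Most parsimonious ingroup topology: (S,((B,F),A)).
B and F form a cherry on this tree, so they are sister taxa.

F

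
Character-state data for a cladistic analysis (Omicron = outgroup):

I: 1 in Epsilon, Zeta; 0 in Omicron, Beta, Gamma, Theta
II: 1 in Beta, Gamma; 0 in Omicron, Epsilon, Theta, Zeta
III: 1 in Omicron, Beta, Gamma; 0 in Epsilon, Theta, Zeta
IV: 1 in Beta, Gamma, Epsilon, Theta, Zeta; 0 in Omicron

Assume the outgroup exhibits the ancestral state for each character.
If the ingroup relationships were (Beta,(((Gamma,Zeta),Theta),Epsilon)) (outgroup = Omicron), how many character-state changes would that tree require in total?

7

Map each character onto (Beta,(((Gamma,Zeta),Theta),Epsilon)) (rooted by Omicron) and count the minimum state changes it requires (Fitch parsimony):
I: 2; II: 2; III: 2; IV: 1.
Total tree length = 7.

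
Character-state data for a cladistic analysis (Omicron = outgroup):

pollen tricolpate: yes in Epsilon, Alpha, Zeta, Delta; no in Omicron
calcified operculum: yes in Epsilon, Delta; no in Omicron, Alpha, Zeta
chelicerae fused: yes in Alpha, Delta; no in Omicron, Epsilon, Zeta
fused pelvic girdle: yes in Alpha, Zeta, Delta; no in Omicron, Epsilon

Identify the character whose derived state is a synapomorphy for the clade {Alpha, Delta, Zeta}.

The outgroup has state 'no' for every character, so 'yes' is the derived state throughout.
All ingroup taxa share the derived state 'yes' for pollen tricolpate; it defines the ingroup but does not resolve relationships within it.
calcified operculum groups Delta and Epsilon, which is incompatible with the clades supported by the remaining characters; treating it as convergent (homoplasy) costs fewer steps than any alternative tree.
chelicerae fused (derived state 'yes') is shared by Alpha and Delta — a synapomorphy uniting that clade.
fused pelvic girdle: derived state 'yes' in Alpha, Delta, and Zeta only — synapomorphy for {Alpha, Delta, Zeta}.
Most parsimonious ingroup topology: (Epsilon,((Alpha,Delta),Zeta)).
The clade {Alpha, Delta, Zeta} is supported by fused pelvic girdle: its derived state 'yes' occurs in exactly those taxa and in no other taxon (including the outgroup).

fused pelvic girdle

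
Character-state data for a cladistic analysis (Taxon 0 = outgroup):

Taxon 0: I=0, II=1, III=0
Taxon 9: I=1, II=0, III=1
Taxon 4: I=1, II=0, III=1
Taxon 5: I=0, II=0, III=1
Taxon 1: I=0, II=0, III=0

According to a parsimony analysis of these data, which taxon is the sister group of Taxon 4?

Character polarity is set by the outgroup: the derived state is whichever differs from the outgroup's state, so for II the derived state is '0', and for the remaining characters it is '1'.
I: derived state '1' in Taxon 4 and Taxon 9 only — synapomorphy for {Taxon 4, Taxon 9}.
II (derived state '0') is shared by all ingroup taxa — unites the whole ingroup.
III (derived state '1') is shared by Taxon 4, Taxon 5, and Taxon 9 — a synapomorphy uniting that clade.
Most parsimonious ingroup topology: (((Taxon 9,Taxon 4),Taxon 5),Taxon 1).
Taxon 4 and Taxon 9 form a cherry on this tree, so they are sister taxa.

Taxon 9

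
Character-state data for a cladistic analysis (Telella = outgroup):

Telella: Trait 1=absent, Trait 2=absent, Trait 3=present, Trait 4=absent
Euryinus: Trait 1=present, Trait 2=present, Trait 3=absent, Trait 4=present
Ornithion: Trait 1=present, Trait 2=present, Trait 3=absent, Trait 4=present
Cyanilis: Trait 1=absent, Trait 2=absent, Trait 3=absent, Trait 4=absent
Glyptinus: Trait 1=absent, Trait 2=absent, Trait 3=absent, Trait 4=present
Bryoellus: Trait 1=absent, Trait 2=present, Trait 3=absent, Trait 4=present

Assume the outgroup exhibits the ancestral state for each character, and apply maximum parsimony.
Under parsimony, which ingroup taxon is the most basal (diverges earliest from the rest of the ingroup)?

Character polarity is set by the outgroup: the derived state is whichever differs from the outgroup's state, so for Trait 3 the derived state is 'absent', and for the remaining characters it is 'present'.
Trait 1: derived state 'present' in Euryinus and Ornithion only — synapomorphy for {Euryinus, Ornithion}.
Trait 2 (derived state 'present') is shared by Bryoellus, Euryinus, and Ornithion — a synapomorphy uniting that clade.
All ingroup taxa share the derived state 'absent' for Trait 3; it defines the ingroup but does not resolve relationships within it.
Only Bryoellus, Euryinus, Glyptinus, and Ornithion show the derived state 'present' for Trait 4, supporting them as a clade.
Most parsimonious ingroup topology: ((((Euryinus,Ornithion),Bryoellus),Glyptinus),Cyanilis).
Cyanilis is sister to the clade containing all other ingroup taxa, so it is the earliest-diverging (most basal) ingroup lineage.

Cyanilis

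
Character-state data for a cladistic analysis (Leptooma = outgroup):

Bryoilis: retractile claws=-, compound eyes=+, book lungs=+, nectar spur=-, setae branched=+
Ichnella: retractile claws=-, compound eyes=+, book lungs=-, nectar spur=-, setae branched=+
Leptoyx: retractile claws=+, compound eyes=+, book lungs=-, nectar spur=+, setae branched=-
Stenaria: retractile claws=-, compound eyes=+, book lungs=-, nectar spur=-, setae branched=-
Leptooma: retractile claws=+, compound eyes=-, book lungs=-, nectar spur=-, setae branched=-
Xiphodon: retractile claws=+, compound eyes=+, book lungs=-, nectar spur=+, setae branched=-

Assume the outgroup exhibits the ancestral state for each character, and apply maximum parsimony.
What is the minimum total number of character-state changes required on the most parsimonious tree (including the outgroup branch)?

5

Character polarity is set by the outgroup: the derived state is whichever differs from the outgroup's state, so for retractile claws the derived state is '-', and for the remaining characters it is '+'.
retractile claws: derived state '-' in Bryoilis, Ichnella, and Stenaria only — synapomorphy for {Bryoilis, Ichnella, Stenaria}.
compound eyes (derived state '+') is shared by all ingroup taxa — unites the whole ingroup.
book lungs: derived state '+' in Bryoilis only — an autapomorphy, so it tells us nothing about relationships among taxa.
Only Leptoyx and Xiphodon show the derived state '+' for nectar spur, supporting them as a clade.
Only Bryoilis and Ichnella show the derived state '+' for setae branched, supporting them as a clade.
Most parsimonious ingroup topology: ((Xiphodon,Leptoyx),(Stenaria,(Ichnella,Bryoilis))).
Changes per character on this tree: retractile claws: 1; compound eyes: 1; book lungs: 1; nectar spur: 1; setae branched: 1.
Total = 5.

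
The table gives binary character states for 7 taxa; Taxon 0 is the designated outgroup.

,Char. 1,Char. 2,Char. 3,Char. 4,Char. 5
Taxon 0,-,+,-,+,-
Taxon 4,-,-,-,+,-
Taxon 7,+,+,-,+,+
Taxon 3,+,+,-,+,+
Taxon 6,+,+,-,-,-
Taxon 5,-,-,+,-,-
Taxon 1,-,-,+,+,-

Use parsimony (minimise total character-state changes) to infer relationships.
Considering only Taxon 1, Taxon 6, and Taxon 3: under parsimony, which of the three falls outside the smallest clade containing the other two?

Character polarity is set by the outgroup: the derived state is whichever differs from the outgroup's state, so for Char. 2, Char. 4 the derived state is '-', and for the remaining characters it is '+'.
Char. 1 (derived state '+') is shared by Taxon 3, Taxon 6, and Taxon 7 — a synapomorphy uniting that clade.
Only Taxon 1, Taxon 4, and Taxon 5 show the derived state '-' for Char. 2, supporting them as a clade.
Only Taxon 1 and Taxon 5 show the derived state '+' for Char. 3, supporting them as a clade.
Char. 4 (state '-') occurs in Taxon 5 and Taxon 6 but conflicts with the nesting implied by the other characters — most parsimoniously interpreted as homoplasy.
Char. 5 (derived state '+') is shared by Taxon 3 and Taxon 7 — a synapomorphy uniting that clade.
Most parsimonious ingroup topology: ((Taxon 4,(Taxon 5,Taxon 1)),((Taxon 7,Taxon 3),Taxon 6)).
Taxon 3 and Taxon 6 share a more recent common ancestor with each other than either does with Taxon 1, so Taxon 1 is the least closely related of the three.

Taxon 1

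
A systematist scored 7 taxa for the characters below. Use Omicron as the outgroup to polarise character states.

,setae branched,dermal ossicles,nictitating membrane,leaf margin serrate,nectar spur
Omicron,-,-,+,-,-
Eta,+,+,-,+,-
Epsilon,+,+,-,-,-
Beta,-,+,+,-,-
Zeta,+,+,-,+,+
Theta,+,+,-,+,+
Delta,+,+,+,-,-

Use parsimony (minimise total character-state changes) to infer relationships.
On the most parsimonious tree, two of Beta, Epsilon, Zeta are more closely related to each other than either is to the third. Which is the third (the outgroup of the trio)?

Character polarity is set by the outgroup: the derived state is whichever differs from the outgroup's state, so for nictitating membrane the derived state is '-', and for the remaining characters it is '+'.
setae branched: derived state '+' in Delta, Epsilon, Eta, Theta, and Zeta only — synapomorphy for {Delta, Epsilon, Eta, Theta, Zeta}.
dermal ossicles (derived state '+') is shared by all ingroup taxa — unites the whole ingroup.
Only Epsilon, Eta, Theta, and Zeta show the derived state '-' for nictitating membrane, supporting them as a clade.
leaf margin serrate: derived state '+' in Eta, Theta, and Zeta only — synapomorphy for {Eta, Theta, Zeta}.
nectar spur: derived state '+' in Theta and Zeta only — synapomorphy for {Theta, Zeta}.
Most parsimonious ingroup topology: ((((Eta,(Zeta,Theta)),Epsilon),Delta),Beta).
Epsilon and Zeta share a more recent common ancestor with each other than either does with Beta, so Beta is the least closely related of the three.

Beta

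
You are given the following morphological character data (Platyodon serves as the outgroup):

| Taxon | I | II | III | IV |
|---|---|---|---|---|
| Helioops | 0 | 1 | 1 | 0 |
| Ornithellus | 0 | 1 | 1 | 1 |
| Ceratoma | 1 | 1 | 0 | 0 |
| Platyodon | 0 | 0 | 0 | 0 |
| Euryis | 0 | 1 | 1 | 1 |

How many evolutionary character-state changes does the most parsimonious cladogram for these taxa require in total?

4

The outgroup has state '0' for every character, so '1' is the derived state throughout.
I: derived state '1' in Ceratoma only — an autapomorphy, so it tells us nothing about relationships among taxa.
II (derived state '1') is shared by all ingroup taxa — unites the whole ingroup.
III: derived state '1' in Euryis, Helioops, and Ornithellus only — synapomorphy for {Euryis, Helioops, Ornithellus}.
Only Euryis and Ornithellus show the derived state '1' for IV, supporting them as a clade.
Most parsimonious ingroup topology: (((Euryis,Ornithellus),Helioops),Ceratoma).
Changes per character on this tree: I: 1; II: 1; III: 1; IV: 1.
Total = 4.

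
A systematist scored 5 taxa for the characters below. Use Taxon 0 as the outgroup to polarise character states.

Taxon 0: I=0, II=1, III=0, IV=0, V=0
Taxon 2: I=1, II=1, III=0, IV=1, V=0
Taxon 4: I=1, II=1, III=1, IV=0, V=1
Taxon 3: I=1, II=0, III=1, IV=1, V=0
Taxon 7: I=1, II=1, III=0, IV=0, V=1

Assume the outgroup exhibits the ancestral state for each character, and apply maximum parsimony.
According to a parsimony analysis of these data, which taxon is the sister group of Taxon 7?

Taxon 4

Character polarity is set by the outgroup: the derived state is whichever differs from the outgroup's state, so for II the derived state is '0', and for the remaining characters it is '1'.
I (derived state '1') is shared by all ingroup taxa — unites the whole ingroup.
II: derived state '0' in Taxon 3 only — an autapomorphy, so it tells us nothing about relationships among taxa.
III groups Taxon 3 and Taxon 4, which is incompatible with the clades supported by the remaining characters; treating it as convergent (homoplasy) costs fewer steps than any alternative tree.
Only Taxon 2 and Taxon 3 show the derived state '1' for IV, supporting them as a clade.
Only Taxon 4 and Taxon 7 show the derived state '1' for V, supporting them as a clade.
Most parsimonious ingroup topology: ((Taxon 2,Taxon 3),(Taxon 4,Taxon 7)).
Taxon 7 and Taxon 4 form a cherry on this tree, so they are sister taxa.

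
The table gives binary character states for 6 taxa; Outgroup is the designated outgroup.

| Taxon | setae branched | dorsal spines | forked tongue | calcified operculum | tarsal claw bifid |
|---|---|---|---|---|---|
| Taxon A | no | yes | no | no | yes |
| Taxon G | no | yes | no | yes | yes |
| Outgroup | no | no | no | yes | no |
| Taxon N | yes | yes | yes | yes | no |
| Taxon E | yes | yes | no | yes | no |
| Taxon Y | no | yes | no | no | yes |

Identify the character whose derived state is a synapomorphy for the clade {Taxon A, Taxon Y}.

calcified operculum

Character polarity is set by the outgroup: the derived state is whichever differs from the outgroup's state, so for calcified operculum the derived state is 'no', and for the remaining characters it is 'yes'.
setae branched (derived state 'yes') is shared by Taxon E and Taxon N — a synapomorphy uniting that clade.
dorsal spines (derived state 'yes') is shared by all ingroup taxa — unites the whole ingroup.
forked tongue: derived state 'yes' in Taxon N only — an autapomorphy, so it tells us nothing about relationships among taxa.
calcified operculum: derived state 'no' in Taxon A and Taxon Y only — synapomorphy for {Taxon A, Taxon Y}.
tarsal claw bifid (derived state 'yes') is shared by Taxon A, Taxon G, and Taxon Y — a synapomorphy uniting that clade.
Most parsimonious ingroup topology: ((Taxon N,Taxon E),((Taxon A,Taxon Y),Taxon G)).
The clade {Taxon A, Taxon Y} is supported by calcified operculum: its derived state 'no' occurs in exactly those taxa and in no other taxon (including the outgroup).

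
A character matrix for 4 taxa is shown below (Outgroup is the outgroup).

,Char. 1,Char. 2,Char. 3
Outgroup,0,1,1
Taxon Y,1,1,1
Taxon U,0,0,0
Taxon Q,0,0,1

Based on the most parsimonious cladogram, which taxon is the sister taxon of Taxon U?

Taxon Q

Character polarity is set by the outgroup: the derived state is whichever differs from the outgroup's state, so for Char. 2, Char. 3 the derived state is '0', and for the remaining characters it is '1'.
Char. 1: derived state '1' in Taxon Y only — an autapomorphy, so it tells us nothing about relationships among taxa.
Char. 2: derived state '0' in Taxon Q and Taxon U only — synapomorphy for {Taxon Q, Taxon U}.
Char. 3: derived state '0' in Taxon U only — an autapomorphy, so it tells us nothing about relationships among taxa.
Most parsimonious ingroup topology: (Taxon Y,(Taxon U,Taxon Q)).
Taxon U and Taxon Q form a cherry on this tree, so they are sister taxa.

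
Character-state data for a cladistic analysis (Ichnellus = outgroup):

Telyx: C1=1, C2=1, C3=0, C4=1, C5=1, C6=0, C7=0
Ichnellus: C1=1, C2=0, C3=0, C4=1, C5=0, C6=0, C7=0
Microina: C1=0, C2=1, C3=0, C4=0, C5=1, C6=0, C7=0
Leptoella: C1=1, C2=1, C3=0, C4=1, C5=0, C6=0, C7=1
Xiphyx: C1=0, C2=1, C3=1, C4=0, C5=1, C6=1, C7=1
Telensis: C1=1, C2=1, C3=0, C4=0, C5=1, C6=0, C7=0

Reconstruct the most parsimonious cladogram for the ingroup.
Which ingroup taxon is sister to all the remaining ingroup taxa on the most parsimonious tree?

Character polarity is set by the outgroup: the derived state is whichever differs from the outgroup's state, so for C1, C4 the derived state is '0', and for the remaining characters it is '1'.
C1 (derived state '0') is shared by Microina and Xiphyx — a synapomorphy uniting that clade.
All ingroup taxa share the derived state '1' for C2; it defines the ingroup but does not resolve relationships within it.
C3 (derived state '1') is unique to Xiphyx (autapomorphy; uninformative for grouping).
Only Microina, Telensis, and Xiphyx show the derived state '0' for C4, supporting them as a clade.
C5 (derived state '1') is shared by Microina, Telensis, Telyx, and Xiphyx — a synapomorphy uniting that clade.
C6: derived state '1' in Xiphyx only — an autapomorphy, so it tells us nothing about relationships among taxa.
C7 groups Leptoella and Xiphyx, which is incompatible with the clades supported by the remaining characters; treating it as convergent (homoplasy) costs fewer steps than any alternative tree.
Most parsimonious ingroup topology: ((((Microina,Xiphyx),Telensis),Telyx),Leptoella).
Leptoella is sister to the clade containing all other ingroup taxa, so it is the earliest-diverging (most basal) ingroup lineage.

Leptoella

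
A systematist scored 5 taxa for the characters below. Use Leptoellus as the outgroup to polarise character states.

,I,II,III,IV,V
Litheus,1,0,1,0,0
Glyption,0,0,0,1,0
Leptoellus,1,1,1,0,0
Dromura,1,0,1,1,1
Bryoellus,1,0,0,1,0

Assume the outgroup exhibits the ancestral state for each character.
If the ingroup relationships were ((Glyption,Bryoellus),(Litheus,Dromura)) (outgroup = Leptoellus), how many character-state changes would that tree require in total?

Map each character onto ((Glyption,Bryoellus),(Litheus,Dromura)) (rooted by Leptoellus) and count the minimum state changes it requires (Fitch parsimony):
I: 1; II: 1; III: 1; IV: 2; V: 1.
Total tree length = 6.

6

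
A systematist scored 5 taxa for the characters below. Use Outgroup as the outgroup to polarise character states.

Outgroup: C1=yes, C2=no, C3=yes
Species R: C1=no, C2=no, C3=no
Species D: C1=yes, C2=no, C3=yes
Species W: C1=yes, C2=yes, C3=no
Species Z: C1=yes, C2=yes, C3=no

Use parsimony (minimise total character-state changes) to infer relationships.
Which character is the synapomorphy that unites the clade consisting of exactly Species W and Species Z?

C2

Character polarity is set by the outgroup: the derived state is whichever differs from the outgroup's state, so for C1, C3 the derived state is 'no', and for the remaining characters it is 'yes'.
C1 (derived state 'no') is unique to Species R (autapomorphy; uninformative for grouping).
Only Species W and Species Z show the derived state 'yes' for C2, supporting them as a clade.
C3 (derived state 'no') is shared by Species R, Species W, and Species Z — a synapomorphy uniting that clade.
Most parsimonious ingroup topology: ((Species R,(Species W,Species Z)),Species D).
The clade {Species W, Species Z} is supported by C2: its derived state 'yes' occurs in exactly those taxa and in no other taxon (including the outgroup).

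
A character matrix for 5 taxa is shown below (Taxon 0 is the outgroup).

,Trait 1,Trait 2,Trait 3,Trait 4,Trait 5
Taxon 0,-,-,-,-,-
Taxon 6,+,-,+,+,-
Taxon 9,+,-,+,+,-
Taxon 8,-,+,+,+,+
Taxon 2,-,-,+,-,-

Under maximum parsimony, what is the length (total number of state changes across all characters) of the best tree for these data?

The outgroup has state '-' for every character, so '+' is the derived state throughout.
Trait 1: derived state '+' in Taxon 6 and Taxon 9 only — synapomorphy for {Taxon 6, Taxon 9}.
Trait 2: derived state '+' in Taxon 8 only — an autapomorphy, so it tells us nothing about relationships among taxa.
Trait 3 (derived state '+') is shared by all ingroup taxa — unites the whole ingroup.
Only Taxon 6, Taxon 8, and Taxon 9 show the derived state '+' for Trait 4, supporting them as a clade.
Trait 5 (derived state '+') is unique to Taxon 8 (autapomorphy; uninformative for grouping).
Most parsimonious ingroup topology: (((Taxon 6,Taxon 9),Taxon 8),Taxon 2).
Changes per character on this tree: Trait 1: 1; Trait 2: 1; Trait 3: 1; Trait 4: 1; Trait 5: 1.
Total = 5.

5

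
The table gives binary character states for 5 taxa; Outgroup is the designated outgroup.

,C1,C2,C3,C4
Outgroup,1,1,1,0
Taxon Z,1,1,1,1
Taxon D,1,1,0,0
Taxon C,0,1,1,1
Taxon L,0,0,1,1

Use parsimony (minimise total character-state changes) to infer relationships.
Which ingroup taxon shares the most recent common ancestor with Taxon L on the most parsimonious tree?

Taxon C

Character polarity is set by the outgroup: the derived state is whichever differs from the outgroup's state, so for C1, C2, C3 the derived state is '0', and for the remaining characters it is '1'.
C1: derived state '0' in Taxon C and Taxon L only — synapomorphy for {Taxon C, Taxon L}.
C2: derived state '0' in Taxon L only — an autapomorphy, so it tells us nothing about relationships among taxa.
C3: derived state '0' in Taxon D only — an autapomorphy, so it tells us nothing about relationships among taxa.
C4 (derived state '1') is shared by Taxon C, Taxon L, and Taxon Z — a synapomorphy uniting that clade.
Most parsimonious ingroup topology: ((Taxon Z,(Taxon C,Taxon L)),Taxon D).
Taxon L and Taxon C form a cherry on this tree, so they are sister taxa.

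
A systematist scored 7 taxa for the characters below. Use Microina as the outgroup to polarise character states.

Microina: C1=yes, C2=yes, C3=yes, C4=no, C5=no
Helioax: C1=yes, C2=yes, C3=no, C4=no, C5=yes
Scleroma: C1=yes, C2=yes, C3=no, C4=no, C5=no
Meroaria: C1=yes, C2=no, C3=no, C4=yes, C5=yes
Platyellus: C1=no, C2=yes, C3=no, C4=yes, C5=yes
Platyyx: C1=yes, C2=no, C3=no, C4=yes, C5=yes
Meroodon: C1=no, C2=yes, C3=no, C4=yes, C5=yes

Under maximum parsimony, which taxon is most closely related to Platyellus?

Meroodon

Character polarity is set by the outgroup: the derived state is whichever differs from the outgroup's state, so for C1, C2, C3 the derived state is 'no', and for the remaining characters it is 'yes'.
Only Meroodon and Platyellus show the derived state 'no' for C1, supporting them as a clade.
Only Meroaria and Platyyx show the derived state 'no' for C2, supporting them as a clade.
All ingroup taxa share the derived state 'no' for C3; it defines the ingroup but does not resolve relationships within it.
Only Meroaria, Meroodon, Platyellus, and Platyyx show the derived state 'yes' for C4, supporting them as a clade.
Only Helioax, Meroaria, Meroodon, Platyellus, and Platyyx show the derived state 'yes' for C5, supporting them as a clade.
Most parsimonious ingroup topology: ((Helioax,((Meroaria,Platyyx),(Platyellus,Meroodon))),Scleroma).
Platyellus and Meroodon form a cherry on this tree, so they are sister taxa.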